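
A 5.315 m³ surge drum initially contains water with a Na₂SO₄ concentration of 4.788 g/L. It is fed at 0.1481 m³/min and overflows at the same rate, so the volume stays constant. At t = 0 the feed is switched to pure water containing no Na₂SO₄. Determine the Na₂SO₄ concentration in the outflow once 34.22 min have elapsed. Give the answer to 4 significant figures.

Accumulation = in − out for the solute gives V dC/dt = Q(C_in − C).
Time constant τ = V/Q = 5.315/0.1481 = 35.8879 min.
Solution: C(t) = C_in + (C₀ − C_in) e^(−t/τ).
C(34.22) = 0 + (4.788 − 0)·e^(−34.22/35.8879) = 0 + (4.78800)·0.385380 = 1.84520 g/L.

1.845 g/L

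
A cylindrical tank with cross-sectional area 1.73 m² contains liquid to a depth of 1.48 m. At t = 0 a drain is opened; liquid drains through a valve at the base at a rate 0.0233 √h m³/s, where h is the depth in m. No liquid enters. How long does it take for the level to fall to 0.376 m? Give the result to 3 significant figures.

With no inflow, A dh/dt = −0.0233 √h.
Separate and integrate: 2(√h − √h₀) = −(0.0233/A) t.
t = 2A(√h₀ − √h)/0.0233 = 2·1.73·(√1.48 − √0.376)/0.0233
  = 3.4600 × (1.2166 − 0.61319) / 0.0233 = 89.598 s.

89.6 s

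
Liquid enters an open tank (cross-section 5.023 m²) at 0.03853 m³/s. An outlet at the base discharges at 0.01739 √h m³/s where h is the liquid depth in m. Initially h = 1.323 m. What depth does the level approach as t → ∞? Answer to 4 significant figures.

4.909 m

Level balance: A dh/dt = 0.03853 − 0.01739 √h. Setting dh/dt = 0:
Q_in = 0.01739 √h_ss ⇒ √h_ss = 0.03853/0.01739 = 2.21564.
h_ss = 2.21564² = 4.90907 m. (Since h₀ = 1.323 m < h_ss, the level will rise toward this value.)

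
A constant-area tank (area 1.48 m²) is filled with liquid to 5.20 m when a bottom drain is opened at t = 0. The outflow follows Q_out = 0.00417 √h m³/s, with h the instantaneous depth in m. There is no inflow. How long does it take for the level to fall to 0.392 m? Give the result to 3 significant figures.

1170 s

Accumulation of liquid (constant cross-section A): A dh/dt = −0.00417 √h.
This is separable: 2 d(√h)/dt = −0.00417/A, so √h = √h₀ − (0.00417/(2A)) t.
t = 2A(√h₀ − √h)/0.00417 = 2·1.48·(√5.20 − √0.392)/0.00417
  = 2.9600 × (2.2804 − 0.62610) / 0.00417 = 1174.2 s.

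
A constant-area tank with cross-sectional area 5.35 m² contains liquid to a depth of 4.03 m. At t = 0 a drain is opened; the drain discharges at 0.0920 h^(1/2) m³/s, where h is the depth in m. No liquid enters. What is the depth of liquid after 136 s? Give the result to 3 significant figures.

0.702 m

A dh/dt = −Q_out = −0.0920 √h.
Separate and integrate: 2(√h − √h₀) = −(0.0920/A) t.
√h = √4.03 − 0.0920·136/(2·5.35) = 2.0075 − 1.1693 = 0.83814.
h = 0.83814² = 0.70248 m.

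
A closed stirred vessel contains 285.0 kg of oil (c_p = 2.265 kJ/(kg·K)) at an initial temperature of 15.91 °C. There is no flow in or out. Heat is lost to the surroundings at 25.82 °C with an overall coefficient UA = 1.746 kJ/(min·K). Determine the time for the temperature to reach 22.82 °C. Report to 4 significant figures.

First-law balance (no shaft work): M c_p dT/dt = −UA(T − T_amb).
τ = M c_p/UA = 369.716 min; T_ss = T_amb = 25.8200 °C.
T(t) = T_ss + (T₀ − T_ss)e^(−t/τ); set T = 22.82:
t = −τ ln[(T − T_ss)/(T₀ − T_ss)] = −369.716 · ln(0.302725) = 441.786 min.

441.8 min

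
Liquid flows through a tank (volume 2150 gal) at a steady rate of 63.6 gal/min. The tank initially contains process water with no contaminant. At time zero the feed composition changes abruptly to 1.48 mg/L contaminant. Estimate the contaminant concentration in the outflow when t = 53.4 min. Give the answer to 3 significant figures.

Unsteady species balance (constant V, well mixed): V dC/dt = Q(C_in − C).
So dC/dt = (C_in − C)/τ with τ = V/Q = 2150/63.6 = 33.805 min.
This is linear first-order; C(t) = C_in + (C₀ − C_in) e^(−t/τ).
C(53.4) = 1.48 + (0 − 1.48)·e^(−53.4/33.805) = 1.48 + (-1.4800)·0.20605 = 1.1750 mg/L.

1.18 mg/L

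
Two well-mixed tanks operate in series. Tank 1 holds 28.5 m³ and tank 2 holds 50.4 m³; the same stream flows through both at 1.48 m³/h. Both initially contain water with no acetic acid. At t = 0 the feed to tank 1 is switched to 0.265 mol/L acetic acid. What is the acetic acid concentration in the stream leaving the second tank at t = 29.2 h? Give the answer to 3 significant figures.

0.0820 mol/L

Each tank obeys Vᵢ dCᵢ/dt = Q(Cᵢ₋₁ − Cᵢ), so τᵢ = Vᵢ/Q.
τ₁ = 28.5/1.48 = 19.257 h; τ₂ = 50.4/1.48 = 34.054 h.
Tank 1: C₁ = C_in(1 − e^(−t/τ₁)). Tank 2 (τ₁ ≠ τ₂): C₂ = C_in[1 − (τ₁ e^(−t/τ₁) − τ₂ e^(−t/τ₂))/(τ₁ − τ₂)].
At t = 29.2: e^(−t/τ₁) = 0.21951, e^(−t/τ₂) = 0.42424.
C₂ = 0.265·[1 − (19.257·0.21951 − 34.054·0.42424)/(-14.797)] = 0.265·0.30934 = 0.081974 mol/L.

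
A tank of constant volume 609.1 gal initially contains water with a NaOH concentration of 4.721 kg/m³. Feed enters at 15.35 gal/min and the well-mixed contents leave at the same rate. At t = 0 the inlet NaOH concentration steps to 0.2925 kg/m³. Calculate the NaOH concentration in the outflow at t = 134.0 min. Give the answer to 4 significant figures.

0.4437 kg/m³

Species balance on the tank: V dC/dt = Q(C_in − C).
So dC/dt = (C_in − C)/τ with τ = V/Q = 609.1/15.35 = 39.6808 min.
Integrating: C(t) = C_in + (C₀ − C_in) e^(−t/τ).
C(134.0) = 0.2925 + (4.721 − 0.2925)·e^(−134.0/39.6808) = 0.2925 + (4.42850)·0.0341515 = 0.443740 kg/m³.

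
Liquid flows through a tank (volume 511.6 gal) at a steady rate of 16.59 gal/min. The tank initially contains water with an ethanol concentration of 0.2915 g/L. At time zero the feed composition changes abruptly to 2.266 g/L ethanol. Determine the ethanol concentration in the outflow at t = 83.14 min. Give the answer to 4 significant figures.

Species balance on the tank: V dC/dt = Q(C_in − C).
Time constant τ = V/Q = 511.6/16.59 = 30.8379 min.
C approaches C_in exponentially: C(t) = C_in + (C₀ − C_in) e^(−t/τ).
C(83.14) = 2.266 + (0.2915 − 2.266)·e^(−83.14/30.8379) = 2.266 + (-1.97450)·0.0674724 = 2.13278 g/L.

2.133 g/L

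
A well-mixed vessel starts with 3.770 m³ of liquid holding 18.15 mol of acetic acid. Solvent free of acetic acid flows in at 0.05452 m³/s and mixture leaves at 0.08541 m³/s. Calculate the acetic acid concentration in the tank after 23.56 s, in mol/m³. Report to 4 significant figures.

3.297 mol/m³

Let m(t) be the amount of acetic acid. Volume: V(t) = V₀ + (Q_in − Q_out) t = 3.770 − 0.0308900 t; V(23.56) = 3.04223 m³.
Species balance (pure solvent in): dm/dt = −Q_out · m/V(t).
dm/m = −Q_out dt/(V₀ − 0.0308900 t); integrating gives ln(m/m₀) = −(Q_out/(Q_in−Q_out)) ln(V/V₀).
m = m₀ (V₀/V)^(Q_out/(Q_in−Q_out)) = 18.15 × (3.770/3.04223)^(-2.76497) = 10.0305 mol.
C = m/V = 10.0305/3.04223 = 3.29708 mol/m³.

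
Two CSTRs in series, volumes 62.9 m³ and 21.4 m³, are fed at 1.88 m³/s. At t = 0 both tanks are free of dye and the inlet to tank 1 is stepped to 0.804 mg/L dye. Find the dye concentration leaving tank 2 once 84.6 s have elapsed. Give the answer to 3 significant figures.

Time constants: τᵢ = Vᵢ/Q for each well-mixed tank.
τ₁ = 62.9/1.88 = 33.457 s; τ₂ = 21.4/1.88 = 11.383 s.
Solving the cascade with C₁(0)=C₂(0)=0 gives C₂(t) = C_in[1 − (τ₁ e^(−t/τ₁) − τ₂ e^(−t/τ₂))/(τ₁ − τ₂)].
At t = 84.6: e^(−t/τ₁) = 0.079772, e^(−t/τ₂) = 0.00059191.
C₂ = 0.804·[1 − (33.457·0.079772 − 11.383·0.00059191)/(22.074)] = 0.804·0.87940 = 0.70704 mg/L.

0.707 mg/L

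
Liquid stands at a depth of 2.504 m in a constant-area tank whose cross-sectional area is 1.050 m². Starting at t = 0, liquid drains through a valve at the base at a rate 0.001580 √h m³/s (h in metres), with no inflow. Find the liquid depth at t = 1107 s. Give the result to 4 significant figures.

Unsteady balance on liquid volume: A dh/dt = −0.001580 √h.
This is separable: 2 d(√h)/dt = −0.001580/A, so √h = √h₀ − (0.001580/(2A)) t.
√h = √2.504 − 0.001580·1107/(2·1.050) = 1.58240 − 0.832886 = 0.749518.
h = 0.749518² = 0.561777 m.

0.5618 m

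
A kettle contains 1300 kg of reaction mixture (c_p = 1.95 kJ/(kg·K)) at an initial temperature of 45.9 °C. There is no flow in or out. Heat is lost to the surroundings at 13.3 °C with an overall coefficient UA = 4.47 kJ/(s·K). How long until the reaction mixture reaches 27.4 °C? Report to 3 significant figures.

475 s

M c_p dT/dt = −UA(T − T_amb).
τ = M c_p/UA = 567.11 s; T_ss = T_amb = 13.300 °C.
T(t) = T_ss + (T₀ − T_ss)e^(−t/τ); set T = 27.4:
t = −τ ln[(T − T_ss)/(T₀ − T_ss)] = −567.11 · ln(0.43252) = 475.32 s.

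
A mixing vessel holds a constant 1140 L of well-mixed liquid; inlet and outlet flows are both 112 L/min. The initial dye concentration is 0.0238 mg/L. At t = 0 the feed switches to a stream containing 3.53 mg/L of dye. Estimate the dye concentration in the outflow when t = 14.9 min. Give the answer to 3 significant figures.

Transient balance on the dissolved component: V dC/dt = Q(C_in − C).
Time constant τ = V/Q = 1140/112 = 10.179 min.
This is linear first-order; C(t) = C_in + (C₀ − C_in) e^(−t/τ).
C(14.9) = 3.53 + (0.0238 − 3.53)·e^(−14.9/10.179) = 3.53 + (-3.5062)·0.23134 = 2.7189 mg/L.

2.72 mg/L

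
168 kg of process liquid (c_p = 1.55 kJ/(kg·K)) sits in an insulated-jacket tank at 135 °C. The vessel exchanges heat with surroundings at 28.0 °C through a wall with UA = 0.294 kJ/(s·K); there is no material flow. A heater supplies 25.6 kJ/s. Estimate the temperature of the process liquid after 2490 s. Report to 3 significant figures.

Lumped-capacitance energy balance: M c_p dT/dt = UA(T_amb − T) + Q̇.
dT/dt = (T_ss − T)/τ with T_ss = T_amb + Q̇/UA = 28.0 + 25.6/0.294 = 115.07 °C, τ = M c_p/UA = 168·1.55/0.294 = 885.71 s.
Solution: T(t) = T_ss + (T₀ − T_ss) e^(−t/τ).
T(2490) = 115.07 + (19.925)·0.060127 = 116.27 °C.

116 °C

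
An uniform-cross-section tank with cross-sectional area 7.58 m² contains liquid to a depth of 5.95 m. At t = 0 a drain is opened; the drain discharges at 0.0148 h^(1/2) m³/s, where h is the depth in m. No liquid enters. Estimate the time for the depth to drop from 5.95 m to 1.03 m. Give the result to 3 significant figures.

1460 s

With no inflow, A dh/dt = −0.0148 √h.
∫ h^(−1/2) dh = −(0.0148/A) ∫ dt, giving 2√h = 2√h₀ − (0.0148/A) t.
t = 2A(√h₀ − √h)/0.0148 = 2·7.58·(√5.95 − √1.03)/0.0148
  = 15.160 × (2.4393 − 1.0149) / 0.0148 = 1459.0 s.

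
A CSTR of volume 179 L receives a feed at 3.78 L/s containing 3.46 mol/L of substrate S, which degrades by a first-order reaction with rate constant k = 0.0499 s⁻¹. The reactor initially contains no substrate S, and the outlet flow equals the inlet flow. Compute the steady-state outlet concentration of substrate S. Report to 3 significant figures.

Accumulation = in − out − consumed: V dC/dt = Q C_in − Q C − k V C.
Steady state (dC/dt = 0): C_ss = Q C_in/(Q + kV) = C_in/(1 + kV/Q).
C_ss = 3.78·3.46/(3.78 + 0.0499·179) = 13.079/12.712 = 1.0288 mol/L.

1.03 mol/L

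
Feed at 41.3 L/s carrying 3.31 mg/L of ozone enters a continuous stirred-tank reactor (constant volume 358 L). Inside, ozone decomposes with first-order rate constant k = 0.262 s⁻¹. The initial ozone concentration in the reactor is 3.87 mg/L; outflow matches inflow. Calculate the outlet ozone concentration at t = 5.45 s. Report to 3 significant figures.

V dC/dt = Q(C_in − C) − k V C.
This is linear with rate a = Q/V + k = 0.37736 s⁻¹.
C_ss = Q C_in/(Q + kV) = 1.0119 mg/L; C(t) = C_ss + (C₀ − C_ss) e^(−a t).
C(5.45) = 1.0119 + (2.8581)·e^(−0.37736·5.45) = 1.0119 + (2.8581)·0.12788 = 1.3774 mg/L.

1.38 mg/L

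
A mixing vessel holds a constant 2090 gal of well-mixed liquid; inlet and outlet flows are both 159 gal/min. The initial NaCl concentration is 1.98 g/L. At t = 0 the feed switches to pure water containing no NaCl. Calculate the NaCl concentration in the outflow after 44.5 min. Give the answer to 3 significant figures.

Unsteady species balance (constant V, well mixed): V dC/dt = Q(C_in − C).
So dC/dt = (C_in − C)/τ with τ = V/Q = 2090/159 = 13.145 min.
Solution: C(t) = C_in + (C₀ − C_in) e^(−t/τ).
C(44.5) = 0 + (1.98 − 0)·e^(−44.5/13.145) = 0 + (1.9800)·0.033864 = 0.067050 g/L.

0.0671 g/L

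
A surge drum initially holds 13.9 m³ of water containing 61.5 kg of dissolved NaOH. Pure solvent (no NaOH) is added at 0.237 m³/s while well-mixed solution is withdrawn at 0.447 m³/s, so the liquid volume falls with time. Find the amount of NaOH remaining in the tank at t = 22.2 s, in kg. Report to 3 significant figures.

25.8 kg

Total volume: dV/dt = Q_in − Q_out = -0.21000 m³/s, so V(t) = 13.9 − 0.21000 t and V(22.2) = 9.2380 m³.
Species balance (pure solvent in): dm/dt = −Q_out · m/V(t).
dm/m = −Q_out dt/(V₀ − 0.21000 t); integrating gives ln(m/m₀) = −(Q_out/(Q_in−Q_out)) ln(V/V₀).
m = m₀ (V₀/V)^(Q_out/(Q_in−Q_out)) = 61.5 × (13.9/9.2380)^(-2.1286) = 25.774 kg.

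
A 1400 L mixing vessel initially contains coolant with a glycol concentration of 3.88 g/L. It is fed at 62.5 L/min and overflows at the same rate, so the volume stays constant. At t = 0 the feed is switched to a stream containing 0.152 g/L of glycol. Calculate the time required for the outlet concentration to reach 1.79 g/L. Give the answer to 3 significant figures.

18.4 min

Unsteady species balance (constant V, well mixed): V dC/dt = Q(C_in − C), so τ = V/Q = 22.400 min.
C(t) = C_in + (C₀ − C_in) e^(−t/τ). Set C = 1.79 and solve for t:
e^(−t/τ) = (C − C_in)/(C₀ − C_in) = (1.79 − 0.152)/(3.88 − 0.152) = 0.43938
t = −τ ln(…) = 22.400 × 0.82240 = 18.422 min.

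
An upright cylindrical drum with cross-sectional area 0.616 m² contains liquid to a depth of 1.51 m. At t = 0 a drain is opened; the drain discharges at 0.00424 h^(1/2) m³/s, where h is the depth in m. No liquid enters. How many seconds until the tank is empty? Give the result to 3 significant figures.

Volume balance on the tank: A dh/dt = −0.00424 √h.
Separate and integrate: 2(√h − √h₀) = −(0.00424/A) t.
Tank is empty when √h = 0: t_empty = 2A√h₀/0.00424.
t_empty = 2·0.616·√1.51/0.00424 = 1.2320·1.2288/0.00424 = 357.05 s.

357 s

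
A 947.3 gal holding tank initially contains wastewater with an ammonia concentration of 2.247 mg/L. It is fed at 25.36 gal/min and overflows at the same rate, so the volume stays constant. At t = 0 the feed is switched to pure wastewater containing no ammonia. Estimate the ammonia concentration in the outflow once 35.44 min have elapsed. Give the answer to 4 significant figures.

Unsteady species balance (constant V, well mixed): V dC/dt = Q(C_in − C).
Rewrite as dC/dt + C/τ = C_in/τ, τ = V/Q = 37.3541 min.
Solution: C(t) = C_in + (C₀ − C_in) e^(−t/τ).
C(35.44) = 0 + (2.247 − 0)·e^(−35.44/37.3541) = 0 + (2.24700)·0.387222 = 0.870087 mg/L.

0.8701 mg/L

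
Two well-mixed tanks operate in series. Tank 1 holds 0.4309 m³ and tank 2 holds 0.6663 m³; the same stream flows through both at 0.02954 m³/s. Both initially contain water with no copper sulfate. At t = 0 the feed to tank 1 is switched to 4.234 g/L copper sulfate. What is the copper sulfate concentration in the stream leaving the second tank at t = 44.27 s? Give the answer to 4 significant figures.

Species balance on tank i: dCᵢ/dt = (Cᵢ₋₁ − Cᵢ)/τᵢ with τᵢ = Vᵢ/Q.
τ₁ = 0.4309/0.02954 = 14.5870 s; τ₂ = 0.6663/0.02954 = 22.5559 s.
Tank 1: C₁ = C_in(1 − e^(−t/τ₁)). Tank 2 (τ₁ ≠ τ₂): C₂ = C_in[1 − (τ₁ e^(−t/τ₁) − τ₂ e^(−t/τ₂))/(τ₁ − τ₂)].
At t = 44.27: e^(−t/τ₁) = 0.0480798, e^(−t/τ₂) = 0.140481.
C₂ = 4.234·[1 − (14.5870·0.0480798 − 22.5559·0.140481)/(-7.96886)] = 4.234·0.690378 = 2.92306 g/L.

2.923 g/L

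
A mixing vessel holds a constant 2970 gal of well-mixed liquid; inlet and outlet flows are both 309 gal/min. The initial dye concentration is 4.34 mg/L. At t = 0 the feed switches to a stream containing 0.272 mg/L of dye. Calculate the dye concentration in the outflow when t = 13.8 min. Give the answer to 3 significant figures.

Species balance on the tank: V dC/dt = Q(C_in − C).
Time constant τ = V/Q = 2970/309 = 9.6117 min.
This is linear first-order; C(t) = C_in + (C₀ − C_in) e^(−t/τ).
C(13.8) = 0.272 + (4.34 − 0.272)·e^(−13.8/9.6117) = 0.272 + (4.0680)·0.23794 = 1.2399 mg/L.

1.24 mg/L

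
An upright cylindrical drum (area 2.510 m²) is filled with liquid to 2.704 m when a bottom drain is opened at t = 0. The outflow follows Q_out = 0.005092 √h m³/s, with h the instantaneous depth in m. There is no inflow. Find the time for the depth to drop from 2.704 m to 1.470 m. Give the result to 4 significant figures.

425.8 s

Volume balance on the tank: A dh/dt = −0.005092 √h.
This is separable: 2 d(√h)/dt = −0.005092/A, so √h = √h₀ − (0.005092/(2A)) t.
t = 2A(√h₀ − √h)/0.005092 = 2·2.510·(√2.704 − √1.470)/0.005092
  = 5.02000 × (1.64438 − 1.21244) / 0.005092 = 425.841 s.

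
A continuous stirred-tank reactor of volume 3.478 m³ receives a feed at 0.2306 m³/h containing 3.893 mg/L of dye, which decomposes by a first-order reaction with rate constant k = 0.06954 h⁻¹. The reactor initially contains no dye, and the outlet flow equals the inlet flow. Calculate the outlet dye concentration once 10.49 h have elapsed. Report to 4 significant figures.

Accumulation = in − out − consumed: V dC/dt = Q C_in − Q C − k V C.
This is linear with rate a = Q/V + k = 0.135842 h⁻¹.
C_ss = Q C_in/(Q + kV) = 1.90011 mg/L; C(t) = C_ss + (C₀ − C_ss) e^(−a t).
C(10.49) = 1.90011 + (-1.90011)·e^(−0.135842·10.49) = 1.90011 + (-1.90011)·0.240511 = 1.44311 mg/L.

1.443 mg/L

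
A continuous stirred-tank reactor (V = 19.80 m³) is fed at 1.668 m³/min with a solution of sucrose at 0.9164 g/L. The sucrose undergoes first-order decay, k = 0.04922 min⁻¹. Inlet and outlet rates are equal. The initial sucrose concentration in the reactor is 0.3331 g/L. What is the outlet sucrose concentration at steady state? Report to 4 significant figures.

0.5784 g/L

Species balance: V dC/dt = Q C_in − Q C − k V C.
Steady state (dC/dt = 0): C_ss = Q C_in/(Q + kV) = C_in/(1 + kV/Q).
C_ss = 1.668·0.9164/(1.668 + 0.04922·19.80) = 1.52856/2.64256 = 0.578438 g/L.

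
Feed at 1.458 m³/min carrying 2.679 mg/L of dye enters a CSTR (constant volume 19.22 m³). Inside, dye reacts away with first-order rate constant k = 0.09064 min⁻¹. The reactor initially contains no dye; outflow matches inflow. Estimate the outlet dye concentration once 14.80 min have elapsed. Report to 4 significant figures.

1.117 mg/L

Accumulation = in − out − consumed: V dC/dt = Q C_in − Q C − k V C.
This is linear with rate a = Q/V + k = 0.166498 min⁻¹.
C_ss = Q C_in/(Q + kV) = 1.22058 mg/L; C(t) = C_ss + (C₀ − C_ss) e^(−a t).
C(14.80) = 1.22058 + (-1.22058)·e^(−0.166498·14.80) = 1.22058 + (-1.22058)·0.0850788 = 1.11674 mg/L.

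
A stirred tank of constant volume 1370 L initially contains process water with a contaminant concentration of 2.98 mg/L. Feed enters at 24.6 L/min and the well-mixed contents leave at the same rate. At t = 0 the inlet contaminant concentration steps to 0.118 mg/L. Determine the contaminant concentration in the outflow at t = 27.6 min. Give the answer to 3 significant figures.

1.86 mg/L

Accumulation = in − out for the solute gives V dC/dt = Q(C_in − C).
So dC/dt = (C_in − C)/τ with τ = V/Q = 1370/24.6 = 55.691 min.
C approaches C_in exponentially: C(t) = C_in + (C₀ − C_in) e^(−t/τ).
C(27.6) = 0.118 + (2.98 − 0.118)·e^(−27.6/55.691) = 0.118 + (2.8620)·0.60921 = 1.8616 mg/L.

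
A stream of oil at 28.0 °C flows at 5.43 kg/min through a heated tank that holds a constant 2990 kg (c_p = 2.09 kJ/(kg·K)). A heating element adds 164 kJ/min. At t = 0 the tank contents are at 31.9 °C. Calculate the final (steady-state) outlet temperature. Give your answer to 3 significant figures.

42.5 °C

M c_p dT/dt = ṁ c_p (T_in − T) + Q̇.
At steady state dT/dt = 0 ⇒ T_ss = T_in + Q̇/(ṁ c_p) = 28.0 + 164/(5.43·2.09) = 42.451 °C.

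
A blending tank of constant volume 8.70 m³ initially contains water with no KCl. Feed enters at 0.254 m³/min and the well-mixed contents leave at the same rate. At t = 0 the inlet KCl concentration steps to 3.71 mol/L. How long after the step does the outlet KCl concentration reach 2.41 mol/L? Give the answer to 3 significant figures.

Species balance: V dC/dt = Q(C_in − C) ⇒ τ = V/Q = 34.252 min.
C(t) = C_in + (C₀ − C_in) e^(−t/τ). Set C = 2.41 and solve for t:
e^(−t/τ) = (C − C_in)/(C₀ − C_in) = (2.41 − 3.71)/(0 − 3.71) = 0.35040
t = −τ ln(…) = 34.252 × 1.0487 = 35.919 min.

35.9 min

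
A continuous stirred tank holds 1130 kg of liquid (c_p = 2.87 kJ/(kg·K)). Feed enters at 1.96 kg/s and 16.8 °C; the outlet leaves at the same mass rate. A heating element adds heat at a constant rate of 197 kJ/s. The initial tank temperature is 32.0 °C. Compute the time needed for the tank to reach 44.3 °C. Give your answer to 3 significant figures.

First-law balance (no shaft work): M c_p dT/dt = ṁ c_p (T_in − T) + 197.
τ = M/ṁ = 576.53 s; T_ss = T_in + Q̇/(ṁ c_p) = 51.821 °C.
T(t) = T_ss + (T₀ − T_ss) e^(−t/τ). Set T = 44.3:
e^(−t/τ) = (44.3 − 51.821)/(32.0 − 51.821) = 0.37945
t = −576.53 · ln(0.37945) = 558.68 s.

559 s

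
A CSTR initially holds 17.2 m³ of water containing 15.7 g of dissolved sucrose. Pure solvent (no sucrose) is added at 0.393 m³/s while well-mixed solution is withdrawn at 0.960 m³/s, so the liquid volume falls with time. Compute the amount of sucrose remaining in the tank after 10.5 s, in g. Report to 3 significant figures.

Let m(t) be the amount of sucrose. Volume: V(t) = V₀ + (Q_in − Q_out) t = 17.2 − 0.56700 t; V(10.5) = 11.247 m³.
Solute balance: dm/dt = 0 − Q_out C = −Q_out m/V(t).
dm/m = −Q_out dt/(V₀ − 0.56700 t); integrating gives ln(m/m₀) = −(Q_out/(Q_in−Q_out)) ln(V/V₀).
m = m₀ (V₀/V)^(Q_out/(Q_in−Q_out)) = 15.7 × (17.2/11.247)^(-1.6931) = 7.6472 g.

7.65 g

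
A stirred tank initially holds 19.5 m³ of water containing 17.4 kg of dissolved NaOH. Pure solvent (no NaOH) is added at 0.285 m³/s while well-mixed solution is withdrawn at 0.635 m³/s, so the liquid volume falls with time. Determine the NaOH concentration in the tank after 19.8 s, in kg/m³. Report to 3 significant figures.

Let m(t) be the amount of NaOH. Volume: V(t) = V₀ + (Q_in − Q_out) t = 19.5 − 0.35000 t; V(19.8) = 12.570 m³.
Species balance (pure solvent in): dm/dt = −Q_out · m/V(t).
dm/m = −Q_out dt/(V₀ − 0.35000 t); integrating gives ln(m/m₀) = −(Q_out/(Q_in−Q_out)) ln(V/V₀).
m = m₀ (V₀/V)^(Q_out/(Q_in−Q_out)) = 17.4 × (19.5/12.570)^(-1.8143) = 7.8445 kg.
C = m/V = 7.8445/12.570 = 0.62407 kg/m³.

0.624 kg/m³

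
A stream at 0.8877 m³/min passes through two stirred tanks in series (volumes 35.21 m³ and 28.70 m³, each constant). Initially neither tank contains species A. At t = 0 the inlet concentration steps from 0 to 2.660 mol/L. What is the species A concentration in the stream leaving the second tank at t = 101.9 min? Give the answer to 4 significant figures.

2.059 mol/L

Time constants: τᵢ = Vᵢ/Q for each well-mixed tank.
τ₁ = 35.21/0.8877 = 39.6643 min; τ₂ = 28.70/0.8877 = 32.3307 min.
Tank 1: C₁ = C_in(1 − e^(−t/τ₁)). Tank 2 (τ₁ ≠ τ₂): C₂ = C_in[1 − (τ₁ e^(−t/τ₁) − τ₂ e^(−t/τ₂))/(τ₁ − τ₂)].
At t = 101.9: e^(−t/τ₁) = 0.0766075, e^(−t/τ₂) = 0.0427751.
C₂ = 2.660·[1 − (39.6643·0.0766075 − 32.3307·0.0427751)/(7.33356)] = 2.660·0.774239 = 2.05948 mol/L.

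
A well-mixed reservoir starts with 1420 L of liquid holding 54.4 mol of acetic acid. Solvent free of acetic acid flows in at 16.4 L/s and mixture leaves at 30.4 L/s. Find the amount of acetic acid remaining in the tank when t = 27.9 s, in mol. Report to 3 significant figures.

Let m(t) be the amount of acetic acid. Volume: V(t) = V₀ + (Q_in − Q_out) t = 1420 − 14.000 t; V(27.9) = 1029.4 L.
Species balance (pure solvent in): dm/dt = −Q_out · m/V(t).
Separate: dm/m = −Q_out dt/V(t) ⇒ ln(m/m₀) = −(Q_out/(Q_in−Q_out)) ln(V/V₀).
m = m₀ (V₀/V)^(Q_out/(Q_in−Q_out)) = 54.4 × (1420/1029.4)^(-2.1714) = 27.055 mol.

27.1 mol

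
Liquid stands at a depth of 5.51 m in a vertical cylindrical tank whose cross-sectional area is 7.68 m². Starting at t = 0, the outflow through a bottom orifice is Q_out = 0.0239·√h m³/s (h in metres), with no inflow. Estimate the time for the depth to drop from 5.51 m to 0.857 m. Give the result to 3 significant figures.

With no inflow, A dh/dt = −0.0239 √h.
Separate and integrate: 2(√h − √h₀) = −(0.0239/A) t.
t = 2A(√h₀ − √h)/0.0239 = 2·7.68·(√5.51 − √0.857)/0.0239
  = 15.360 × (2.3473 − 0.92574) / 0.0239 = 913.63 s.

914 s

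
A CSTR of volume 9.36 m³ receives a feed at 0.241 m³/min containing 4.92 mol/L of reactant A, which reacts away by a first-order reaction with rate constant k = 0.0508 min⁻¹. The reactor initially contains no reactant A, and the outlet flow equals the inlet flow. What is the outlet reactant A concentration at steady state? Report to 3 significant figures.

1.65 mol/L

V dC/dt = Q(C_in − C) − k V C.
Steady state (dC/dt = 0): C_ss = Q C_in/(Q + kV) = C_in/(1 + kV/Q).
C_ss = 0.241·4.92/(0.241 + 0.0508·9.36) = 1.1857/0.71649 = 1.6549 mol/L.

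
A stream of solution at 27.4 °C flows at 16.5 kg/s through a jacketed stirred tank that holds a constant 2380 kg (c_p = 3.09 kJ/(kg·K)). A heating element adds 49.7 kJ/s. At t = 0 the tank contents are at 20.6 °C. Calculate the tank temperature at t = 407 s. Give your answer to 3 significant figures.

27.9 °C

Energy balance: M c_p dT/dt = ṁ c_p (T_in − T) + 49.7.
Rearrange: dT/dt = (T_ss − T)/τ with τ = M/ṁ = 144.24 s and T_ss = T_in + Q̇/(ṁ c_p) = 28.375 °C.
This is linear first-order; T(t) = T_ss + (T₀ − T_ss) e^(−t/τ).
T(407) = 28.375 + (-7.7748)·e^(−407/144.24) = 28.375 + (-7.7748)·0.059508 = 27.912 °C.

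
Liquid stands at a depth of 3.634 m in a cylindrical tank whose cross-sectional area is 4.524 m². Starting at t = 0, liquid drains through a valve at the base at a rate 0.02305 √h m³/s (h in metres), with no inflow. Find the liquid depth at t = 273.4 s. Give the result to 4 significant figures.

Mass balance (ρ constant): A dh/dt = −0.02305 √h.
Separate and integrate: 2(√h − √h₀) = −(0.02305/A) t.
√h = √3.634 − 0.02305·273.4/(2·4.524) = 1.90631 − 0.696493 = 1.20981.
h = 1.20981² = 1.46365 m.

1.464 m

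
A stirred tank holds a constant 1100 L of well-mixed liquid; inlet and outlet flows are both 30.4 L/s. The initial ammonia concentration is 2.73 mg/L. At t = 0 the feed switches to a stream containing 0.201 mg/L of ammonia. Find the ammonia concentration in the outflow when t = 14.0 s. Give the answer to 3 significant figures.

Unsteady species balance (constant V, well mixed): V dC/dt = Q(C_in − C).
Rewrite as dC/dt + C/τ = C_in/τ, τ = V/Q = 36.184 s.
C approaches C_in exponentially: C(t) = C_in + (C₀ − C_in) e^(−t/τ).
C(14.0) = 0.201 + (2.73 − 0.201)·e^(−14.0/36.184) = 0.201 + (2.5290)·0.67915 = 1.9186 mg/L.

1.92 mg/L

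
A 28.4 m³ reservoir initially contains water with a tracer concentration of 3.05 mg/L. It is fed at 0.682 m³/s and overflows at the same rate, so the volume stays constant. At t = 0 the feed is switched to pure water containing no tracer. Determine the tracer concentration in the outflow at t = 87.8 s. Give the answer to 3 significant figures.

Accumulation = in − out for the solute gives V dC/dt = Q(C_in − C).
Rewrite as dC/dt + C/τ = C_in/τ, τ = V/Q = 41.642 s.
C approaches C_in exponentially: C(t) = C_in + (C₀ − C_in) e^(−t/τ).
C(87.8) = 0 + (3.05 − 0)·e^(−87.8/41.642) = 0 + (3.0500)·0.12143 = 0.37035 mg/L.

0.370 mg/L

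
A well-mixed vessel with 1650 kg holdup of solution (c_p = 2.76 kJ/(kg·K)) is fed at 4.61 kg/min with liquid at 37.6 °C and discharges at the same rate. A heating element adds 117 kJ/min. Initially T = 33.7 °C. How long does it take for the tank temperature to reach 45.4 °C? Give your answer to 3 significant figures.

M c_p dT/dt = ṁ c_p (T_in − T) + Q̇.
τ = M/ṁ = 357.92 min; T_ss = T_in + Q̇/(ṁ c_p) = 46.796 °C.
T(t) = T_ss + (T₀ − T_ss) e^(−t/τ). Set T = 45.4:
e^(−t/τ) = (45.4 − 46.796)/(33.7 − 46.796) = 0.10656
t = −357.92 · ln(0.10656) = 801.38 min.

801 min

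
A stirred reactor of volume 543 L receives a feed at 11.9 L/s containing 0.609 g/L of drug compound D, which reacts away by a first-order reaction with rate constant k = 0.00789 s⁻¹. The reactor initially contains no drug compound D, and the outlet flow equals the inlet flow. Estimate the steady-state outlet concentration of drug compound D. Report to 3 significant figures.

0.448 g/L

Accumulation = in − out − consumed: V dC/dt = Q C_in − Q C − k V C.
At steady state: 0 = Q C_in − (Q + kV) C_ss, so C_ss = Q C_in/(Q + kV).
C_ss = 11.9·0.609/(11.9 + 0.00789·543) = 7.2471/16.184 = 0.44779 g/L.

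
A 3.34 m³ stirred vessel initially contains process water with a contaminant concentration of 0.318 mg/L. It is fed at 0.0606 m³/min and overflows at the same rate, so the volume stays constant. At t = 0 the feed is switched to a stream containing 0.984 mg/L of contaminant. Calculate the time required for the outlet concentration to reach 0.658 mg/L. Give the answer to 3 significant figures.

Species balance: V dC/dt = Q(C_in − C) ⇒ τ = V/Q = 55.116 min.
C(t) = C_in + (C₀ − C_in) e^(−t/τ). Set C = 0.658 and solve for t:
e^(−t/τ) = (C − C_in)/(C₀ − C_in) = (0.658 − 0.984)/(0.318 − 0.984) = 0.48949
t = −τ ln(…) = 55.116 × 0.71439 = 39.374 min.

39.4 min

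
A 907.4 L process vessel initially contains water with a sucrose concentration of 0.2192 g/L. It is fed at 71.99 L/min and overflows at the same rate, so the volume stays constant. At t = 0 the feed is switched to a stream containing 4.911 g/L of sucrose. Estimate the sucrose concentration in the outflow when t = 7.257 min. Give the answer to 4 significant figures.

2.273 g/L

Species balance on the tank: V dC/dt = Q(C_in − C).
Rewrite as dC/dt + C/τ = C_in/τ, τ = V/Q = 12.6045 min.
Integrating: C(t) = C_in + (C₀ − C_in) e^(−t/τ).
C(7.257) = 4.911 + (0.2192 − 4.911)·e^(−7.257/12.6045) = 4.911 + (-4.69180)·0.562286 = 2.27287 g/L.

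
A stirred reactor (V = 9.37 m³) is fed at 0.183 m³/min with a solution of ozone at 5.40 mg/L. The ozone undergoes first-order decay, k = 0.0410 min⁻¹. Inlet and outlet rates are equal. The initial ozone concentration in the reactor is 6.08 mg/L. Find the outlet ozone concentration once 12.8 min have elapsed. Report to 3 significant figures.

Accumulation = in − out − consumed: V dC/dt = Q C_in − Q C − k V C.
This is linear with rate a = Q/V + k = 0.060530 min⁻¹.
C_ss = Q C_in/(Q + kV) = 1.7423 mg/L; C(t) = C_ss + (C₀ − C_ss) e^(−a t).
C(12.8) = 1.7423 + (4.3377)·e^(−0.060530·12.8) = 1.7423 + (4.3377)·0.46080 = 3.7411 mg/L.

3.74 mg/L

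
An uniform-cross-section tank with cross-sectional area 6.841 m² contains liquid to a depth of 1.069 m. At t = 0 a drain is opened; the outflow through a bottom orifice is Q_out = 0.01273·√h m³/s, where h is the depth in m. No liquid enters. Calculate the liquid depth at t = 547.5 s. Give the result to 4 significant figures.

0.2751 m

With no inflow, A dh/dt = −0.01273 √h.
This is separable: 2 d(√h)/dt = −0.01273/A, so √h = √h₀ − (0.01273/(2A)) t.
√h = √1.069 − 0.01273·547.5/(2·6.841) = 1.03392 − 0.509405 = 0.524520.
h = 0.524520² = 0.275121 m.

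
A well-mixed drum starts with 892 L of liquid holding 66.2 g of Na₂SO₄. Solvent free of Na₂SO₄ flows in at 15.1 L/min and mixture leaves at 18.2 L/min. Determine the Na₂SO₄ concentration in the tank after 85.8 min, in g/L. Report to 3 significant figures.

0.0132 g/L

Total volume: dV/dt = Q_in − Q_out = -3.1000 L/min, so V(t) = 892 − 3.1000 t and V(85.8) = 626.02 L.
Species balance (pure solvent in): dm/dt = −Q_out · m/V(t).
dm/m = −Q_out dt/(V₀ − 3.1000 t); integrating gives ln(m/m₀) = −(Q_out/(Q_in−Q_out)) ln(V/V₀).
m = m₀ (V₀/V)^(Q_out/(Q_in−Q_out)) = 66.2 × (892/626.02)^(-5.8710) = 8.2802 g.
C = m/V = 8.2802/626.02 = 0.013227 g/L.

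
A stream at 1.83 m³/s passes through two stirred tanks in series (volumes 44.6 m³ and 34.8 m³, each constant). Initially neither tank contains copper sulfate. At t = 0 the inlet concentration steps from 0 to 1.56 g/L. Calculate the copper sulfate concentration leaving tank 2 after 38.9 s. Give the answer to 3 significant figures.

Time constants: τᵢ = Vᵢ/Q for each well-mixed tank.
τ₁ = 44.6/1.83 = 24.372 s; τ₂ = 34.8/1.83 = 19.016 s.
Tank 1: C₁ = C_in(1 − e^(−t/τ₁)). Tank 2 (τ₁ ≠ τ₂): C₂ = C_in[1 − (τ₁ e^(−t/τ₁) − τ₂ e^(−t/τ₂))/(τ₁ − τ₂)].
At t = 38.9: e^(−t/τ₁) = 0.20268, e^(−t/τ₂) = 0.12930.
C₂ = 1.56·[1 − (24.372·0.20268 − 19.016·0.12930)/(5.3552)] = 1.56·0.53675 = 0.83733 g/L.

0.837 g/L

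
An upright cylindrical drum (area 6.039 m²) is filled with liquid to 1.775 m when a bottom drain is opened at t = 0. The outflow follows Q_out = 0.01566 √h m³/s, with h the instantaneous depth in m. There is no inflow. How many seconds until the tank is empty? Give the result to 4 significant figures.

1028 s

With no inflow, A dh/dt = −0.01566 √h.
Separate and integrate: 2(√h − √h₀) = −(0.01566/A) t.
Tank is empty when √h = 0: t_empty = 2A√h₀/0.01566.
t_empty = 2·6.039·√1.775/0.01566 = 12.0780·1.33229/0.01566 = 1027.55 s.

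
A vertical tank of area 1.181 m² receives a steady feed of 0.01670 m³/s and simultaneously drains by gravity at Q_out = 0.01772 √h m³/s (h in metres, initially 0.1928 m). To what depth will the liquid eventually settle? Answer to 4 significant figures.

Level balance: A dh/dt = 0.01670 − 0.01772 √h. Setting dh/dt = 0:
Q_in = 0.01772 √h_ss ⇒ √h_ss = 0.01670/0.01772 = 0.942438.
h_ss = 0.942438² = 0.888189 m. (Since h₀ = 0.1928 m < h_ss, the level will rise toward this value.)

0.8882 m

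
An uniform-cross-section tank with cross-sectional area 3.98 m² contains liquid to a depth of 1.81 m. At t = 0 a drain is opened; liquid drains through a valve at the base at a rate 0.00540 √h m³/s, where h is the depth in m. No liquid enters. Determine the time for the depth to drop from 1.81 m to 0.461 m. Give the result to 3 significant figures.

Unsteady balance on liquid volume: A dh/dt = −0.00540 √h.
Separate and integrate: 2(√h − √h₀) = −(0.00540/A) t.
t = 2A(√h₀ − √h)/0.00540 = 2·3.98·(√1.81 − √0.461)/0.00540
  = 7.9600 × (1.3454 − 0.67897) / 0.00540 = 982.31 s.

982 s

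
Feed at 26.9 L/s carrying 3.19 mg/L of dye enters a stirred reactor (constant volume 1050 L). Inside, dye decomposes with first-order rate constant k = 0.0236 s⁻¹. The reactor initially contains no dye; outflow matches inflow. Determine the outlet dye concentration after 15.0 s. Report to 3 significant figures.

0.867 mg/L

Species balance: V dC/dt = Q C_in − Q C − k V C.
dC/dt = (Q/V) C_in − (Q/V + k) C; effective rate a = Q/V + k = 0.025619 + 0.0236 = 0.049219 s⁻¹.
C_ss = Q C_in/(Q + kV) = 1.6604 mg/L; C(t) = C_ss + (C₀ − C_ss) e^(−a t).
C(15.0) = 1.6604 + (-1.6604)·e^(−0.049219·15.0) = 1.6604 + (-1.6604)·0.47793 = 0.86686 mg/L.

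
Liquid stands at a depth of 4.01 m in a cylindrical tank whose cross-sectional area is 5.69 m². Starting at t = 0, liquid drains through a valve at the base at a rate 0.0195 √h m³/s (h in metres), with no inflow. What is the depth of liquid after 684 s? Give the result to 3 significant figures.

A dh/dt = −Q_out = −0.0195 √h.
∫ h^(−1/2) dh = −(0.0195/A) ∫ dt, giving 2√h = 2√h₀ − (0.0195/A) t.
√h = √4.01 − 0.0195·684/(2·5.69) = 2.0025 − 1.1721 = 0.83044.
h = 0.83044² = 0.68963 m.

0.690 m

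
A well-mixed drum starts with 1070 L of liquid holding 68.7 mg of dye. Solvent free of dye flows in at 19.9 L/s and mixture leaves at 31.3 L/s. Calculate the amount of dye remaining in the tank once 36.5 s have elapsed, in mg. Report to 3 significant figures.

17.8 mg

Total volume: dV/dt = Q_in − Q_out = -11.400 L/s, so V(t) = 1070 − 11.400 t and V(36.5) = 653.90 L.
Species balance (pure solvent in): dm/dt = −Q_out · m/V(t).
dm/m = −Q_out dt/(V₀ − 11.400 t); integrating gives ln(m/m₀) = −(Q_out/(Q_in−Q_out)) ln(V/V₀).
m = m₀ (V₀/V)^(Q_out/(Q_in−Q_out)) = 68.7 × (1070/653.90)^(-2.7456) = 17.772 mg.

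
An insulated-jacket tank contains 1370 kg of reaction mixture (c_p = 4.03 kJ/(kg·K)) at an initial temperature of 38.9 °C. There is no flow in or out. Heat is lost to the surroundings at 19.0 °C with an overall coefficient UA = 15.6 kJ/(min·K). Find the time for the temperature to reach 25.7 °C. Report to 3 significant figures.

385 min

M c_p dT/dt = −UA(T − T_amb).
τ = M c_p/UA = 353.92 min; T_ss = T_amb = 19.000 °C.
T(t) = T_ss + (T₀ − T_ss)e^(−t/τ); set T = 25.7:
t = −τ ln[(T − T_ss)/(T₀ − T_ss)] = −353.92 · ln(0.33668) = 385.28 min.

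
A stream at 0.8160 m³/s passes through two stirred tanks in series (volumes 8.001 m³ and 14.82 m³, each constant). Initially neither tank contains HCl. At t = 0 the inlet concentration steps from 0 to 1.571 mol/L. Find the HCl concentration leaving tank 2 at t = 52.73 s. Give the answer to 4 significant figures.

Species balance on tank i: dCᵢ/dt = (Cᵢ₋₁ − Cᵢ)/τᵢ with τᵢ = Vᵢ/Q.
τ₁ = 8.001/0.8160 = 9.80515 s; τ₂ = 14.82/0.8160 = 18.1618 s.
Tank 1: C₁ = C_in(1 − e^(−t/τ₁)). Tank 2 (τ₁ ≠ τ₂): C₂ = C_in[1 − (τ₁ e^(−t/τ₁) − τ₂ e^(−t/τ₂))/(τ₁ − τ₂)].
At t = 52.73: e^(−t/τ₁) = 0.00461803, e^(−t/τ₂) = 0.0548391.
C₂ = 1.571·[1 − (9.80515·0.00461803 − 18.1618·0.0548391)/(-8.35662)] = 1.571·0.886235 = 1.39227 mol/L.

1.392 mol/L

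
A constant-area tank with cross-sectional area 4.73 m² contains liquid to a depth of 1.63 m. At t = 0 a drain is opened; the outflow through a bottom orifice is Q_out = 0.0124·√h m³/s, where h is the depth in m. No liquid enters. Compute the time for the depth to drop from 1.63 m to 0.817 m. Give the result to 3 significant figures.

284 s

With no inflow, A dh/dt = −0.0124 √h.
∫ h^(−1/2) dh = −(0.0124/A) ∫ dt, giving 2√h = 2√h₀ − (0.0124/A) t.
t = 2A(√h₀ − √h)/0.0124 = 2·4.73·(√1.63 − √0.817)/0.0124
  = 9.4600 × (1.2767 − 0.90388) / 0.0124 = 284.44 s.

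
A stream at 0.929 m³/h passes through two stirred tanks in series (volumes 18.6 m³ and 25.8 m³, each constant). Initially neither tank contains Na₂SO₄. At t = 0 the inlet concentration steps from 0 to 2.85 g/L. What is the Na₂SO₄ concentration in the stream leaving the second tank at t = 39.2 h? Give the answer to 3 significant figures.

1.40 g/L

Time constants: τᵢ = Vᵢ/Q for each well-mixed tank.
τ₁ = 18.6/0.929 = 20.022 h; τ₂ = 25.8/0.929 = 27.772 h.
Tank 1: C₁ = C_in(1 − e^(−t/τ₁)). Tank 2 (τ₁ ≠ τ₂): C₂ = C_in[1 − (τ₁ e^(−t/τ₁) − τ₂ e^(−t/τ₂))/(τ₁ − τ₂)].
At t = 39.2: e^(−t/τ₁) = 0.14116, e^(−t/τ₂) = 0.24378.
C₂ = 2.85·[1 − (20.022·0.14116 − 27.772·0.24378)/(-7.7503)] = 2.85·0.49112 = 1.3997 g/L.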